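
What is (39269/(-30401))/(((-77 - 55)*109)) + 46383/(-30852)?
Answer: -281766074903/187430008458 ≈ -1.5033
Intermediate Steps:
(39269/(-30401))/(((-77 - 55)*109)) + 46383/(-30852) = (39269*(-1/30401))/((-132*109)) + 46383*(-1/30852) = -39269/30401/(-14388) - 15461/10284 = -39269/30401*(-1/14388) - 15461/10284 = 39269/437409588 - 15461/10284 = -281766074903/187430008458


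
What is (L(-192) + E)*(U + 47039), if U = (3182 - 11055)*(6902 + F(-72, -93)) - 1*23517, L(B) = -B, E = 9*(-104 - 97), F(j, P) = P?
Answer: 86644899495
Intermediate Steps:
E = -1809 (E = 9*(-201) = -1809)
U = -53630774 (U = (3182 - 11055)*(6902 - 93) - 1*23517 = -7873*6809 - 23517 = -53607257 - 23517 = -53630774)
(L(-192) + E)*(U + 47039) = (-1*(-192) - 1809)*(-53630774 + 47039) = (192 - 1809)*(-53583735) = -1617*(-53583735) = 86644899495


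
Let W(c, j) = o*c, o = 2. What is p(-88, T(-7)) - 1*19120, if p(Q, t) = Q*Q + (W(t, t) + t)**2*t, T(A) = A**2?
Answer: 1047465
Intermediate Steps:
W(c, j) = 2*c
p(Q, t) = Q**2 + 9*t**3 (p(Q, t) = Q*Q + (2*t + t)**2*t = Q**2 + (3*t)**2*t = Q**2 + (9*t**2)*t = Q**2 + 9*t**3)
p(-88, T(-7)) - 1*19120 = ((-88)**2 + 9*((-7)**2)**3) - 1*19120 = (7744 + 9*49**3) - 19120 = (7744 + 9*117649) - 19120 = (7744 + 1058841) - 19120 = 1066585 - 19120 = 1047465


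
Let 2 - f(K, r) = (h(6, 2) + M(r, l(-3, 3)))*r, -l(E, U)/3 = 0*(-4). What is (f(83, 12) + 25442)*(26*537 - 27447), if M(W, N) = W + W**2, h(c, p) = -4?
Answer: -318515700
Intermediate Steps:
l(E, U) = 0 (l(E, U) = -0*(-4) = -3*0 = 0)
f(K, r) = 2 - r*(-4 + r*(1 + r)) (f(K, r) = 2 - (-4 + r*(1 + r))*r = 2 - r*(-4 + r*(1 + r)))
(f(83, 12) + 25442)*(26*537 - 27447) = ((2 - 1*12**2 - 1*12**3 + 4*12) + 25442)*(26*537 - 27447) = ((2 - 1*144 - 1*1728 + 48) + 25442)*(13962 - 27447) = ((2 - 144 - 1728 + 48) + 25442)*(-13485) = (-1822 + 25442)*(-13485) = 23620*(-13485) = -318515700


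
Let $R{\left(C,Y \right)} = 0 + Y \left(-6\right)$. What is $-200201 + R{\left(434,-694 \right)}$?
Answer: $-196037$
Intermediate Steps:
$R{\left(C,Y \right)} = - 6 Y$ ($R{\left(C,Y \right)} = 0 - 6 Y = - 6 Y$)
$-200201 + R{\left(434,-694 \right)} = -200201 - -4164 = -200201 + 4164 = -196037$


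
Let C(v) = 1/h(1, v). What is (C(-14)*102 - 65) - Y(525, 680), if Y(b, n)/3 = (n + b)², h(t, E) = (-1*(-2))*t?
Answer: -4356089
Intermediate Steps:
h(t, E) = 2*t
C(v) = ½ (C(v) = 1/(2*1) = 1/2 = ½)
Y(b, n) = 3*(b + n)² (Y(b, n) = 3*(n + b)² = 3*(b + n)²)
(C(-14)*102 - 65) - Y(525, 680) = ((½)*102 - 65) - 3*(525 + 680)² = (51 - 65) - 3*1205² = -14 - 3*1452025 = -14 - 1*4356075 = -14 - 4356075 = -4356089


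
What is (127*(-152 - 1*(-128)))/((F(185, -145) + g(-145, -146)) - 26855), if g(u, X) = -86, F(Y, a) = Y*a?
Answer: 508/8961 ≈ 0.056690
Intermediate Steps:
(127*(-152 - 1*(-128)))/((F(185, -145) + g(-145, -146)) - 26855) = (127*(-152 - 1*(-128)))/((185*(-145) - 86) - 26855) = (127*(-152 + 128))/((-26825 - 86) - 26855) = (127*(-24))/(-26911 - 26855) = -3048/(-53766) = -3048*(-1/53766) = 508/8961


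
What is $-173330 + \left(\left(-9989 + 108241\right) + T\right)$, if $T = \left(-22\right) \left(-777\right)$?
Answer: $-57984$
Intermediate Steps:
$T = 17094$
$-173330 + \left(\left(-9989 + 108241\right) + T\right) = -173330 + \left(\left(-9989 + 108241\right) + 17094\right) = -173330 + \left(98252 + 17094\right) = -173330 + 115346 = -57984$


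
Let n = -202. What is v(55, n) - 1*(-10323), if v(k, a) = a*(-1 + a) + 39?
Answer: 51368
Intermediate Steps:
v(k, a) = 39 + a*(-1 + a)
v(55, n) - 1*(-10323) = (39 + (-202)² - 1*(-202)) - 1*(-10323) = (39 + 40804 + 202) + 10323 = 41045 + 10323 = 51368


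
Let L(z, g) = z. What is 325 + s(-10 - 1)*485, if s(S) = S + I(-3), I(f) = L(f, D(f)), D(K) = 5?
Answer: -6465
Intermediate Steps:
I(f) = f
s(S) = -3 + S (s(S) = S - 3 = -3 + S)
325 + s(-10 - 1)*485 = 325 + (-3 + (-10 - 1))*485 = 325 + (-3 - 11)*485 = 325 - 14*485 = 325 - 6790 = -6465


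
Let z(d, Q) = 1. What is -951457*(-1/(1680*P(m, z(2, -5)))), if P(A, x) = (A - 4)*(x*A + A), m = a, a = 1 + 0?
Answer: -951457/10080 ≈ -94.391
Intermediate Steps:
a = 1
m = 1
P(A, x) = (-4 + A)*(A + A*x) (P(A, x) = (-4 + A)*(A*x + A) = (-4 + A)*(A + A*x))
-951457*(-1/(1680*P(m, z(2, -5)))) = -951457*(-1/(1680*(-4 + 1 - 4*1 + 1*1))) = -951457*(-1/(1680*(-4 + 1 - 4 + 1))) = -951457/((-1680*(-6))) = -951457/10080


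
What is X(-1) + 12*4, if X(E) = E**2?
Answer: 49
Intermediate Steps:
X(-1) + 12*4 = (-1)**2 + 12*4 = 1 + 48 = 49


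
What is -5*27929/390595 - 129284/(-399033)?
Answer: -1045055861/31172058927 ≈ -0.033525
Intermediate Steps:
-5*27929/390595 - 129284/(-399033) = -139645*1/390595 - 129284*(-1/399033) = -27929/78119 + 129284/399033 = -1045055861/31172058927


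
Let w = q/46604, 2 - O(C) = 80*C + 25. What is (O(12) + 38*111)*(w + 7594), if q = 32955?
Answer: 1145007969785/46604 ≈ 2.4569e+7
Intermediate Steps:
O(C) = -23 - 80*C (O(C) = 2 - (80*C + 25) = 2 - (25 + 80*C) = 2 + (-25 - 80*C) = -23 - 80*C)
w = 32955/46604 ≈ 0.70713
(O(12) + 38*111)*(w + 7594) = ((-23 - 80*12) + 38*111)*(32955/46604 + 7594) = ((-23 - 960) + 4218)*(353943731/46604) = (-983 + 4218)*(353943731/46604) = 3235*(353943731/46604) = 1145007969785/46604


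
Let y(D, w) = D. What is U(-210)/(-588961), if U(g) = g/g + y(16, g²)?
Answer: -17/588961 ≈ -2.8864e-5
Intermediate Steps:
U(g) = 17 (U(g) = g/g + 16 = 1 + 16 = 17)
U(-210)/(-588961) = 17/(-588961) = 17*(-1/588961) = -17/588961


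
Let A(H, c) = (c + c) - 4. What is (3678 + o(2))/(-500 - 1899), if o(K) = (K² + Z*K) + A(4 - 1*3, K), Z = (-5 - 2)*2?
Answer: -3654/2399 ≈ -1.5231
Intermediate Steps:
A(H, c) = -4 + 2*c (A(H, c) = 2*c - 4 = -4 + 2*c)
Z = -14 (Z = -7*2 = -14)
o(K) = -4 + K² - 12*K (o(K) = (K² - 14*K) + (-4 + 2*K) = -4 + K² - 12*K)
(3678 + o(2))/(-500 - 1899) = (3678 + (-4 + 2² - 12*2))/(-500 - 1899) = (3678 + (-4 + 4 - 24))/(-2399) = (3678 - 24)*(-1/2399) = 3654*(-1/2399) = -3654/2399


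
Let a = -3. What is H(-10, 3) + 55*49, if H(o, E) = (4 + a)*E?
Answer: 2698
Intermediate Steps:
H(o, E) = E (H(o, E) = (4 - 3)*E = 1*E = E)
H(-10, 3) + 55*49 = 3 + 55*49 = 3 + 2695 = 2698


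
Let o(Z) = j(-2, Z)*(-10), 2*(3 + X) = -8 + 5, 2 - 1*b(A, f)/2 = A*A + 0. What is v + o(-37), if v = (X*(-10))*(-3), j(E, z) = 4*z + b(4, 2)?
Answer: 1625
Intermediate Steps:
b(A, f) = 4 - 2*A² (b(A, f) = 4 - 2*(A*A + 0) = 4 - 2*(A² + 0) = 4 - 2*A²)
j(E, z) = -28 + 4*z (j(E, z) = 4*z + (4 - 2*4²) = 4*z + (4 - 2*16) = 4*z + (4 - 32) = 4*z - 28 = -28 + 4*z)
X = -9/2 (X = -3 + (-8 + 5)/2 = -3 + (½)*(-3) = -3 - 3/2 = -9/2 ≈ -4.5000)
o(Z) = 280 - 40*Z (o(Z) = (-28 + 4*Z)*(-10) = 280 - 40*Z)
v = -135 (v = -9/2*(-10)*(-3) = 45*(-3) = -135)
v + o(-37) = -135 + (280 - 40*(-37)) = -135 + (280 + 1480) = -135 + 1760 = 1625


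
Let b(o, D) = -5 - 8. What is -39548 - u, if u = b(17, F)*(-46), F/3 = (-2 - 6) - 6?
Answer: -40146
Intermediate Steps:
F = -42 (F = 3*((-2 - 6) - 6) = 3*(-8 - 6) = 3*(-14) = -42)
b(o, D) = -13
u = 598 (u = -13*(-46) = 598)
-39548 - u = -39548 - 1*598 = -39548 - 598 = -40146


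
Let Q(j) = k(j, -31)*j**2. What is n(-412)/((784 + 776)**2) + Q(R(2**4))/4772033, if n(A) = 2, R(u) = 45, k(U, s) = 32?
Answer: 78853412033/5806609754400 ≈ 0.013580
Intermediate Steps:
Q(j) = 32*j**2
n(-412)/((784 + 776)**2) + Q(R(2**4))/4772033 = 2/((784 + 776)**2) + (32*45**2)/4772033 = 2/(1560**2) + (32*2025)*(1/4772033) = 2/2433600 + 64800*(1/4772033) = 2*(1/2433600) + 64800/4772033 = 1/1216800 + 64800/4772033 = 78853412033/5806609754400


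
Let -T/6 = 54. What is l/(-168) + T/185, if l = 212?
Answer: -23413/7770 ≈ -3.0133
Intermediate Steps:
T = -324 (T = -6*54 = -324)
l/(-168) + T/185 = 212/(-168) - 324/185 = 212*(-1/168) - 324*1/185 = -53/42 - 324/185 = -23413/7770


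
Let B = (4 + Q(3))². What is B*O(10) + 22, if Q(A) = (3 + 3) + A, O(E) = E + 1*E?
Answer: 3402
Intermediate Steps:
O(E) = 2*E (O(E) = E + E = 2*E)
Q(A) = 6 + A
B = 169 (B = (4 + (6 + 3))² = (4 + 9)² = 13² = 169)
B*O(10) + 22 = 169*(2*10) + 22 = 169*20 + 22 = 3380 + 22 = 3402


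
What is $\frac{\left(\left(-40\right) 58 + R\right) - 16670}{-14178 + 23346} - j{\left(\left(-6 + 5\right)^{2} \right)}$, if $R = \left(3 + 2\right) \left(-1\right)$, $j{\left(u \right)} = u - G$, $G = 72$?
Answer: $\frac{631933}{9168} \approx 68.928$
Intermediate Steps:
$j{\left(u \right)} = -72 + u$ ($j{\left(u \right)} = u - 72 = -72 + u$)
$R = -5$ ($R = 5 \left(-1\right) = -5$)
$\frac{\left(\left(-40\right) 58 + R\right) - 16670}{-14178 + 23346} - j{\left(\left(-6 + 5\right)^{2} \right)} = \frac{\left(\left(-40\right) 58 - 5\right) - 16670}{-14178 + 23346} - \left(-72 + \left(-6 + 5\right)^{2}\right) = \frac{\left(-2320 - 5\right) - 16670}{9168} - \left(-72 + \left(-1\right)^{2}\right) = \left(-2325 - 16670\right) \frac{1}{9168} - \left(-72 + 1\right) = \left(-18995\right) \frac{1}{9168} - -71 = - \frac{18995}{9168} + 71 = \frac{631933}{9168}$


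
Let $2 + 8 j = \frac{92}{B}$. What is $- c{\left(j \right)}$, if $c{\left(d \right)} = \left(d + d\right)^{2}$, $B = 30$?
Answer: $- \frac{16}{225} \approx -0.071111$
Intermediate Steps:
$j = \frac{2}{15}$ ($j = - \frac{1}{4} + \frac{92 \cdot \frac{1}{30}}{8} = - \frac{1}{4} + \frac{1}{8} \cdot \frac{46}{15} = - \frac{1}{4} + \frac{23}{60} = \frac{2}{15} \approx 0.13333$)
$c{\left(d \right)} = 4 d^{2}$ ($c{\left(d \right)} = \left(2 d\right)^{2} = 4 d^{2}$)
$- c{\left(j \right)} = - 4 \left(\frac{2}{15}\right)^{2} = - \frac{4 \cdot 4}{225} = \left(-1\right) \frac{16}{225} = - \frac{16}{225}$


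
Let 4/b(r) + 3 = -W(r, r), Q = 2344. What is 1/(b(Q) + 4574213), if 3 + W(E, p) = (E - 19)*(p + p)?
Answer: 2724900/12464273003699 ≈ 2.1862e-7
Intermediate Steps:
W(E, p) = -3 + 2*p*(-19 + E) (W(E, p) = -3 + (E - 19)*(p + p) = -3 + (-19 + E)*(2*p) = -3 + 2*p*(-19 + E))
b(r) = 4/(-2*r² + 38*r) (b(r) = 4/(-3 - (-3 - 38*r + 2*r*r)) = 4/(-3 - (-3 - 38*r + 2*r²)) = 4/(-3 + (3 - 2*r² + 38*r)) = 4/(-2*r² + 38*r))
1/(b(Q) + 4574213) = 1/(2/(2344*(19 - 1*2344)) + 4574213) = 1/(2*(1/2344)/(19 - 2344) + 4574213) = 1/(2*(1/2344)/(-2325) + 4574213) = 1/(2*(1/2344)*(-1/2325) + 4574213) = 1/(-1/2724900 + 4574213) = 1/(12464273003699/2724900) = 2724900/12464273003699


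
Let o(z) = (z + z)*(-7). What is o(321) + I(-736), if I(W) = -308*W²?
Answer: -166846862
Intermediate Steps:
o(z) = -14*z (o(z) = (2*z)*(-7) = -14*z)
o(321) + I(-736) = -14*321 - 308*(-736)² = -4494 - 308*541696 = -4494 - 166842368 = -166846862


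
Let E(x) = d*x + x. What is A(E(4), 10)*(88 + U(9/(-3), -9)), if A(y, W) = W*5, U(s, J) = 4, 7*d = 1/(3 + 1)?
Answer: 4600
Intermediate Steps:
d = 1/28 (d = 1/(7*(3 + 1)) = (1/7)/4 = (1/7)*(1/4) = 1/28 ≈ 0.035714)
E(x) = 29*x/28 (E(x) = x/28 + x = 29*x/28)
A(y, W) = 5*W
A(E(4), 10)*(88 + U(9/(-3), -9)) = (5*10)*(88 + 4) = 50*92 = 4600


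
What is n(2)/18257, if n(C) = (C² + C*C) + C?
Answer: 10/18257 ≈ 0.00054774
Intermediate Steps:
n(C) = C + 2*C² (n(C) = (C² + C²) + C = 2*C² + C = C + 2*C²)
n(2)/18257 = (2*(1 + 2*2))/18257 = (2*(1 + 4))*(1/18257) = (2*5)*(1/18257) = 10*(1/18257) = 10/18257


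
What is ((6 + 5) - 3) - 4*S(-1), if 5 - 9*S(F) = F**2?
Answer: 56/9 ≈ 6.2222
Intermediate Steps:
S(F) = 5/9 - F**2/9
((6 + 5) - 3) - 4*S(-1) = ((6 + 5) - 3) - 4*(5/9 - 1/9*(-1)**2) = (11 - 3) - 4*(5/9 - 1/9*1) = 8 - 4*(5/9 - 1/9) = 8 - 4*4/9 = 8 - 16/9 = 56/9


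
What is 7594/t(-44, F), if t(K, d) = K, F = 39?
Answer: -3797/22 ≈ -172.59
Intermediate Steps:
7594/t(-44, F) = 7594/(-44) = 7594*(-1/44) = -3797/22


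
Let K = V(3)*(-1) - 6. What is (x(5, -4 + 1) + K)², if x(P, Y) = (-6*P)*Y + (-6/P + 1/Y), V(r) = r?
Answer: 1420864/225 ≈ 6315.0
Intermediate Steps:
K = -9 (K = 3*(-1) - 6 = -3 - 6 = -9)
x(P, Y) = 1/Y - 6/P - 6*P*Y (x(P, Y) = -6*P*Y + (-6/P + 1/Y) = -6*P*Y + (1/Y - 6/P) = 1/Y - 6/P - 6*P*Y)
(x(5, -4 + 1) + K)² = ((1/(-4 + 1) - 6/5 - 6*5*(-4 + 1)) - 9)² = ((1/(-3) - 6*⅕ - 6*5*(-3)) - 9)² = ((-⅓ - 6/5 + 90) - 9)² = (1327/15 - 9)² = (1192/15)² = 1420864/225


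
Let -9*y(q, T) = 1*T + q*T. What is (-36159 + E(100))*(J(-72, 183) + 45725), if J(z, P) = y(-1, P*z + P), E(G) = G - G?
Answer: -1653370275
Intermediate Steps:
E(G) = 0
y(q, T) = -T/9 - T*q/9 (y(q, T) = -(1*T + q*T)/9 = -(T + T*q)/9 = -T/9 - T*q/9)
J(z, P) = 0 (J(z, P) = -(P*z + P)*(1 - 1)/9 = -1/9*(P + P*z)*0 = 0)
(-36159 + E(100))*(J(-72, 183) + 45725) = (-36159 + 0)*(0 + 45725) = -36159*45725 = -1653370275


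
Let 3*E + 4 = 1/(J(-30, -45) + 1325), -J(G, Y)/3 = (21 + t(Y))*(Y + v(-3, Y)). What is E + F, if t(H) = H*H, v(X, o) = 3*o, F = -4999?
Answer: -16593581164/3318495 ≈ -5000.3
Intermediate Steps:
t(H) = H²
J(G, Y) = -12*Y*(21 + Y²) (J(G, Y) = -3*(21 + Y²)*(Y + 3*Y) = -3*(21 + Y²)*4*Y = -12*Y*(21 + Y²))
E = -4424659/3318495 (E = -4/3 + 1/(3*(12*(-45)*(-21 - 1*(-45)²) + 1325)) = -4/3 + 1/(3*(12*(-45)*(-21 - 1*2025) + 1325)) = -4/3 + 1/(3*(12*(-45)*(-21 - 2025) + 1325)) = -4/3 + 1/(3*(12*(-45)*(-2046) + 1325)) = -4/3 + 1/(3*(1104840 + 1325)) = -4/3 + (⅓)/1106165 = -4/3 + (⅓)*(1/1106165) = -4/3 + 1/3318495 = -4424659/3318495 ≈ -1.3333)
E + F = -4424659/3318495 - 4999 = -16593581164/3318495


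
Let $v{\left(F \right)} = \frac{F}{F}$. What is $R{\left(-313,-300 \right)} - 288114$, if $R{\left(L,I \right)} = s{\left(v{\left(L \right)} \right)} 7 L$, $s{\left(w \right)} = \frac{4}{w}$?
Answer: $-296878$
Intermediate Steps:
$v{\left(F \right)} = 1$
$R{\left(L,I \right)} = 28 L$ ($R{\left(L,I \right)} = \frac{4}{1} \cdot 7 L = 4 \cdot 1 \cdot 7 L = 4 \cdot 7 L = 28 L$)
$R{\left(-313,-300 \right)} - 288114 = 28 \left(-313\right) - 288114 = -8764 - 288114 = -296878$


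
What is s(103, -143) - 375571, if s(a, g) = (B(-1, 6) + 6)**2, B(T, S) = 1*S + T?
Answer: -375450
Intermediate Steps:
B(T, S) = S + T
s(a, g) = 121 (s(a, g) = ((6 - 1) + 6)**2 = (5 + 6)**2 = 11**2 = 121)
s(103, -143) - 375571 = 121 - 375571 = -375450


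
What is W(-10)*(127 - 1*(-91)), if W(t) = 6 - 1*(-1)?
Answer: 1526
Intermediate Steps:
W(t) = 7 (W(t) = 6 + 1 = 7)
W(-10)*(127 - 1*(-91)) = 7*(127 - 1*(-91)) = 7*(127 + 91) = 7*218 = 1526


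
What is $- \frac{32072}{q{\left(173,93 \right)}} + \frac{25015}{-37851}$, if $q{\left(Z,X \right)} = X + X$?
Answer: $- \frac{2183889}{12617} \approx -173.09$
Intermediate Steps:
$q{\left(Z,X \right)} = 2 X$
$- \frac{32072}{q{\left(173,93 \right)}} + \frac{25015}{-37851} = - \frac{32072}{2 \cdot 93} + \frac{25015}{-37851} = - \frac{32072}{186} + 25015 \left(- \frac{1}{37851}\right) = \left(-32072\right) \frac{1}{186} - \frac{25015}{37851} = - \frac{16036}{93} - \frac{25015}{37851} = - \frac{2183889}{12617}$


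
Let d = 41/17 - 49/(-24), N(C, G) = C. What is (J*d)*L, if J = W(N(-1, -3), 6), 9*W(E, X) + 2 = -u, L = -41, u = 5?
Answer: 521479/3672 ≈ 142.01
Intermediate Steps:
d = 1817/408 (d = 41*(1/17) - 49*(-1/24) = 41/17 + 49/24 = 1817/408 ≈ 4.4534)
W(E, X) = -7/9 (W(E, X) = -2/9 + (-1*5)/9 = -2/9 + (⅑)*(-5) = -2/9 - 5/9 = -7/9)
J = -7/9 ≈ -0.77778
(J*d)*L = -7/9*1817/408*(-41) = -12719/3672*(-41) = 521479/3672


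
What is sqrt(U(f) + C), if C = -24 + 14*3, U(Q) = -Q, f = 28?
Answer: I*sqrt(10) ≈ 3.1623*I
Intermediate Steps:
C = 18 (C = -24 + 42 = 18)
sqrt(U(f) + C) = sqrt(-1*28 + 18) = sqrt(-28 + 18) = sqrt(-10) = I*sqrt(10)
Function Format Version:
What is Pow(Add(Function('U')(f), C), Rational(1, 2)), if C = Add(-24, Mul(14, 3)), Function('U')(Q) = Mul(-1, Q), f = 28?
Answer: Mul(I, Pow(10, Rational(1, 2))) ≈ Mul(3.1623, I)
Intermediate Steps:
C = 18 (C = Add(-24, 42) = 18)
Pow(Add(Function('U')(f), C), Rational(1, 2)) = Pow(Add(Mul(-1, 28), 18), Rational(1, 2)) = Pow(Add(-28, 18), Rational(1, 2)) = Pow(-10, Rational(1, 2)) = Mul(I, Pow(10, Rational(1, 2)))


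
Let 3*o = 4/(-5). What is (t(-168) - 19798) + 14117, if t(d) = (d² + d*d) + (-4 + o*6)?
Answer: 253807/5 ≈ 50761.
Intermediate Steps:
o = -4/15 (o = (4/(-5))/3 = (4*(-⅕))/3 = (⅓)*(-⅘) = -4/15 ≈ -0.26667)
t(d) = -28/5 + 2*d² (t(d) = (d² + d*d) + (-4 - 4/15*6) = (d² + d²) + (-4 - 8/5) = 2*d² - 28/5 = -28/5 + 2*d²)
(t(-168) - 19798) + 14117 = ((-28/5 + 2*(-168)²) - 19798) + 14117 = ((-28/5 + 2*28224) - 19798) + 14117 = ((-28/5 + 56448) - 19798) + 14117 = (282212/5 - 19798) + 14117 = 183222/5 + 14117 = 253807/5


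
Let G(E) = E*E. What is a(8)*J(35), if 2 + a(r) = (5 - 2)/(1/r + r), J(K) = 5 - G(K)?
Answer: 25864/13 ≈ 1989.5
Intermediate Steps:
G(E) = E²
J(K) = 5 - K²
a(r) = -2 + 3/(r + 1/r) (a(r) = -2 + (5 - 2)/(1/r + r) = -2 + 3/(r + 1/r))
a(8)*J(35) = ((-2 - 2*8² + 3*8)/(1 + 8²))*(5 - 1*35²) = ((-2 - 2*64 + 24)/(1 + 64))*(5 - 1*1225) = ((-2 - 128 + 24)/65)*(5 - 1225) = ((1/65)*(-106))*(-1220) = -106/65*(-1220) = 25864/13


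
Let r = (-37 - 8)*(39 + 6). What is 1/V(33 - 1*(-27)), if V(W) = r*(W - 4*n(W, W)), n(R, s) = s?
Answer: 1/364500 ≈ 2.7435e-6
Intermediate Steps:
r = -2025 (r = -45*45 = -2025)
V(W) = 6075*W (V(W) = -2025*(W - 4*W) = -(-6075)*W = 6075*W)
1/V(33 - 1*(-27)) = 1/(6075*(33 - 1*(-27))) = 1/(6075*(33 + 27)) = 1/(6075*60) = 1/364500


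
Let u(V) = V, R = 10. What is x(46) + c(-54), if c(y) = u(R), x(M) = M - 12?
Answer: 44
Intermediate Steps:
x(M) = -12 + M
c(y) = 10
x(46) + c(-54) = (-12 + 46) + 10 = 34 + 10 = 44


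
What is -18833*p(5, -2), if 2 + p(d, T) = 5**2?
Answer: -433159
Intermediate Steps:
p(d, T) = 23 (p(d, T) = -2 + 5**2 = -2 + 25 = 23)
-18833*p(5, -2) = -18833*23 = -433159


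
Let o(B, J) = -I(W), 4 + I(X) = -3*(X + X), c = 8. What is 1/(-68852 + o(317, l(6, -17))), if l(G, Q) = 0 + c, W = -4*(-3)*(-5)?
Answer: -1/69208 ≈ -1.4449e-5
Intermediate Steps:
W = -60 (W = 12*(-5) = -60)
l(G, Q) = 8 (l(G, Q) = 0 + 8 = 8)
I(X) = -4 - 6*X (I(X) = -4 - 3*(X + X) = -4 - 6*X)
o(B, J) = -356 (o(B, J) = -(-4 - 6*(-60)) = -(-4 + 360) = -1*356 = -356)
1/(-68852 + o(317, l(6, -17))) = 1/(-68852 - 356) = 1/(-69208) = -1/69208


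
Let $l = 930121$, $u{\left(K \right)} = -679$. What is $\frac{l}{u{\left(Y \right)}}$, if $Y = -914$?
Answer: $- \frac{930121}{679} \approx -1369.8$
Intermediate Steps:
$\frac{l}{u{\left(Y \right)}} = \frac{930121}{-679} = 930121 \left(- \frac{1}{679}\right) = - \frac{930121}{679}$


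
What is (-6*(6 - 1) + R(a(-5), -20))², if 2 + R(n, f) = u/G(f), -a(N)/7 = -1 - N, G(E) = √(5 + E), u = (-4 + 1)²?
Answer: 5093/5 + 192*I*√15/5 ≈ 1018.6 + 148.72*I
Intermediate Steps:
u = 9 (u = (-3)² = 9)
a(N) = 7 + 7*N (a(N) = -7*(-1 - N) = 7 + 7*N)
R(n, f) = -2 + 9/√(5 + f) (R(n, f) = -2 + 9/(√(5 + f)) = -2 + 9/√(5 + f))
(-6*(6 - 1) + R(a(-5), -20))² = (-6*(6 - 1) + (-2 + 9/√(5 - 20)))² = (-6*5 + (-2 + 9/√(-15)))² = (-30 + (-2 + 9*(-I*√15/15)))² = (-30 + (-2 - 3*I*√15/5))² = (-32 - 3*I*√15/5)²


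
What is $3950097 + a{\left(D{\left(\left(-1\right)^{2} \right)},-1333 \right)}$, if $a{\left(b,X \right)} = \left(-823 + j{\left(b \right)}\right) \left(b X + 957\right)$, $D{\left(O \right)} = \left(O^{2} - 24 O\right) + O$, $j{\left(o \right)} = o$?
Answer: $-21639038$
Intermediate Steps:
$D{\left(O \right)} = O^{2} - 23 O$
$a{\left(b,X \right)} = \left(-823 + b\right) \left(957 + X b\right)$ ($a{\left(b,X \right)} = \left(-823 + b\right) \left(b X + 957\right) = \left(-823 + b\right) \left(X b + 957\right) = \left(-823 + b\right) \left(957 + X b\right)$)
$3950097 + a{\left(D{\left(\left(-1\right)^{2} \right)},-1333 \right)} = 3950097 - \left(787611 + 1333 \left(-23 + \left(-1\right)^{2}\right)^{2} - 1098016 \left(-1\right)^{2} \left(-23 + \left(-1\right)^{2}\right)\right) = 3950097 - \left(787611 + 1333 \left(-23 + 1\right)^{2} - 1098016 \left(-23 + 1\right)\right) = 3950097 - \left(787611 + 645172 - 1098016 \left(-22\right)\right) = 3950097 - \left(808665 + 645172 + 24135298\right) = 3950097 - 25589135 = -21639038$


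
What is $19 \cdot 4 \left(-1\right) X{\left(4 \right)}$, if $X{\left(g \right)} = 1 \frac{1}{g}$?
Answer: $-19$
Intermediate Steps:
$X{\left(g \right)} = \frac{1}{g}$
$19 \cdot 4 \left(-1\right) X{\left(4 \right)} = \frac{19 \cdot 4 \left(-1\right)}{4} = 19 \left(-4\right) \frac{1}{4} = \left(-76\right) \frac{1}{4} = -19$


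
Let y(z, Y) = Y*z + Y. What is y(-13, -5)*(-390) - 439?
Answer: -23839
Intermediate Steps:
y(z, Y) = Y + Y*z
y(-13, -5)*(-390) - 439 = -5*(1 - 13)*(-390) - 439 = -5*(-12)*(-390) - 439 = 60*(-390) - 439 = -23400 - 439 = -23839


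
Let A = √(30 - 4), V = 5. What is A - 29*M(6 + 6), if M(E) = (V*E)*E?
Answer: -20880 + √26 ≈ -20875.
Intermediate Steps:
M(E) = 5*E² (M(E) = (5*E)*E = 5*E²)
A = √26 ≈ 5.0990
A - 29*M(6 + 6) = √26 - 145*(6 + 6)² = √26 - 145*12² = √26 - 145*144 = √26 - 29*720 = √26 - 20880 = -20880 + √26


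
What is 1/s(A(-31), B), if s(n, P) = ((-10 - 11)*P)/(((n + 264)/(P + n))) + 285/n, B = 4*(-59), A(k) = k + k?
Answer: -6262/45812313 ≈ -0.00013669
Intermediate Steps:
A(k) = 2*k
B = -236
s(n, P) = 285/n - 21*P*(P + n)/(264 + n) (s(n, P) = (-21*P)/(((264 + n)/(P + n))) + 285/n = (-21*P)*((P + n)/(264 + n)) + 285/n = -21*P*(P + n)/(264 + n) + 285/n = 285/n - 21*P*(P + n)/(264 + n))
1/s(A(-31), B) = 1/(3*(25080 + 95*(2*(-31)) - 7*(-236)*(2*(-31))² - 7*2*(-31)*(-236)²)/(((2*(-31)))*(264 + 2*(-31)))) = 1/(3*(25080 + 95*(-62) - 7*(-236)*(-62)² - 7*(-62)*55696)/(-62*(264 - 62))) = 1/(3*(-1/62)*(25080 - 5890 - 7*(-236)*3844 + 24172064)/202) = 1/(3*(-1/62)*(1/202)*(25080 - 5890 + 6350288 + 24172064)) = 1/(3*(-1/62)*(1/202)*30541542) = 1/(-45812313/6262) = -6262/45812313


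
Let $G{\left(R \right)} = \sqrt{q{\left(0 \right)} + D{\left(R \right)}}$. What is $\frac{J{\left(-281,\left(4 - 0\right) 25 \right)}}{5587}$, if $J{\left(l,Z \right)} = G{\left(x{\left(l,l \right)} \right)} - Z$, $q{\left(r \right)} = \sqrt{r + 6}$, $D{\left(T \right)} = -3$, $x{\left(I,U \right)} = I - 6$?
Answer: $- \frac{100}{5587} + \frac{i \sqrt{3 - \sqrt{6}}}{5587} \approx -0.017899 + 0.0001328 i$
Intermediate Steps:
$x{\left(I,U \right)} = -6 + I$ ($x{\left(I,U \right)} = I - 6 = -6 + I$)
$q{\left(r \right)} = \sqrt{6 + r}$
$G{\left(R \right)} = \sqrt{-3 + \sqrt{6}}$ ($G{\left(R \right)} = \sqrt{\sqrt{6 + 0} - 3} = \sqrt{\sqrt{6} - 3} = \sqrt{-3 + \sqrt{6}}$)
$J{\left(l,Z \right)} = \sqrt{-3 + \sqrt{6}} - Z$
$\frac{J{\left(-281,\left(4 - 0\right) 25 \right)}}{5587} = \frac{- \left(4 - 0\right) 25 + i \sqrt{3 - \sqrt{6}}}{5587} = \left(- \left(4 + 0\right) 25 + i \sqrt{3 - \sqrt{6}}\right) \frac{1}{5587} = \left(- 4 \cdot 25 + i \sqrt{3 - \sqrt{6}}\right) \frac{1}{5587} = \left(\left(-1\right) 100 + i \sqrt{3 - \sqrt{6}}\right) \frac{1}{5587} = \left(-100 + i \sqrt{3 - \sqrt{6}}\right) \frac{1}{5587} = - \frac{100}{5587} + \frac{i \sqrt{3 - \sqrt{6}}}{5587}$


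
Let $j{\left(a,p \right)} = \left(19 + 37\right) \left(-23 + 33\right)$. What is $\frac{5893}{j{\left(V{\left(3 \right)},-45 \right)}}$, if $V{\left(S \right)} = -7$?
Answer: $\frac{5893}{560} \approx 10.523$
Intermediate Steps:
$j{\left(a,p \right)} = 560$ ($j{\left(a,p \right)} = 56 \cdot 10 = 560$)
$\frac{5893}{j{\left(V{\left(3 \right)},-45 \right)}} = \frac{5893}{560}$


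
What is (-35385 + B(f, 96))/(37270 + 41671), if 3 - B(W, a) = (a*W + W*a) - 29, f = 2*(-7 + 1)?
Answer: -33049/78941 ≈ -0.41865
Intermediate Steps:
f = -12 (f = 2*(-6) = -12)
B(W, a) = 32 - 2*W*a (B(W, a) = 3 - ((a*W + W*a) - 29) = 3 - ((W*a + W*a) - 29) = 3 - (2*W*a - 29) = 3 - (-29 + 2*W*a) = 3 + (29 - 2*W*a) = 32 - 2*W*a)
(-35385 + B(f, 96))/(37270 + 41671) = (-35385 + (32 - 2*(-12)*96))/(37270 + 41671) = (-35385 + (32 + 2304))/78941 = (-35385 + 2336)*(1/78941) = -33049*1/78941 = -33049/78941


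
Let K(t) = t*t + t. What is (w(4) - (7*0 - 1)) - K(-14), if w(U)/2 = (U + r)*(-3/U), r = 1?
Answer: -377/2 ≈ -188.50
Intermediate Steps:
K(t) = t + t² (K(t) = t² + t = t + t²)
w(U) = -6*(1 + U)/U (w(U) = 2*((U + 1)*(-3/U)) = 2*((1 + U)*(-3/U)) = 2*(-3*(1 + U)/U) = -6*(1 + U)/U)
(w(4) - (7*0 - 1)) - K(-14) = ((-6 - 6/4) - (7*0 - 1)) - (-14)*(1 - 14) = ((-6 - 6*¼) - (0 - 1)) - (-14)*(-13) = ((-6 - 3/2) - 1*(-1)) - 1*182 = (-15/2 + 1) - 182 = -13/2 - 182 = -377/2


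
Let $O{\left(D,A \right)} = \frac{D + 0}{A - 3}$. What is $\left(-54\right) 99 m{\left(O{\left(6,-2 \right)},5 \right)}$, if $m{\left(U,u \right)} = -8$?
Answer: $42768$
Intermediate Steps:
$O{\left(D,A \right)} = \frac{D}{-3 + A}$
$\left(-54\right) 99 m{\left(O{\left(6,-2 \right)},5 \right)} = \left(-54\right) 99 \left(-8\right) = \left(-5346\right) \left(-8\right) = 42768$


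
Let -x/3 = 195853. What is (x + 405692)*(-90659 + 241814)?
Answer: -27490106385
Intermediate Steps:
x = -587559 (x = -3*195853 = -587559)
(x + 405692)*(-90659 + 241814) = (-587559 + 405692)*(-90659 + 241814) = -181867*151155 = -27490106385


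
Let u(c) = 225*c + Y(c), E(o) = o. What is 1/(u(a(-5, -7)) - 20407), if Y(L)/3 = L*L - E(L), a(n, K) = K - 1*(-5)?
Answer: -1/20839 ≈ -4.7987e-5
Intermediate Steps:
a(n, K) = 5 + K (a(n, K) = K + 5 = 5 + K)
Y(L) = -3*L + 3*L² (Y(L) = 3*(L*L - L) = 3*(L² - L) = -3*L + 3*L²)
u(c) = 225*c + 3*c*(-1 + c)
1/(u(a(-5, -7)) - 20407) = 1/(3*(5 - 7)*(74 + (5 - 7)) - 20407) = 1/(3*(-2)*(74 - 2) - 20407) = 1/(3*(-2)*72 - 20407) = 1/(-432 - 20407) = 1/(-20839) = -1/20839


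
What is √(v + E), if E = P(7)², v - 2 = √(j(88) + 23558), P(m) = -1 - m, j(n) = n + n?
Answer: √(66 + √23734) ≈ 14.834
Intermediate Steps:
j(n) = 2*n
v = 2 + √23734 (v = 2 + √(2*88 + 23558) = 2 + √(176 + 23558) = 2 + √23734 ≈ 156.06)
E = 64 (E = (-1 - 1*7)² = (-1 - 7)² = (-8)² = 64)
√(v + E) = √((2 + √23734) + 64) = √(66 + √23734)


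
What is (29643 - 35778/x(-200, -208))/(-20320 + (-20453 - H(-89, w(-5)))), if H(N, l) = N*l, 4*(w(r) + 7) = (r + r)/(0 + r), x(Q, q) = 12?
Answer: -53323/82703 ≈ -0.64475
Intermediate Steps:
w(r) = -13/2 (w(r) = -7 + ((r + r)/(0 + r))/4 = -7 + ((2*r)/r)/4 = -7 + (¼)*2 = -7 + ½ = -13/2)
(29643 - 35778/x(-200, -208))/(-20320 + (-20453 - H(-89, w(-5)))) = (29643 - 35778/12)/(-20320 + (-20453 - (-89)*(-13)/2)) = (29643 - 35778*1/12)/(-20320 + (-20453 - 1*1157/2)) = (29643 - 5963/2)/(-20320 + (-20453 - 1157/2)) = 53323/(2*(-20320 - 42063/2)) = 53323/(2*(-82703/2)) = (53323/2)*(-2/82703) = -53323/82703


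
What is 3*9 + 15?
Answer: 42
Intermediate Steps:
3*9 + 15 = 27 + 15 = 42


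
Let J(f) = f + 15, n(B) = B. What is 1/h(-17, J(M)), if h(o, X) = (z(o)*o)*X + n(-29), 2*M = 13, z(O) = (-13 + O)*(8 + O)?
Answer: -1/98714 ≈ -1.0130e-5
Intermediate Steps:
M = 13/2 (M = (1/2)*13 = 13/2 ≈ 6.5000)
J(f) = 15 + f
h(o, X) = -29 + X*o*(-104 + o**2 - 5*o) (h(o, X) = ((-104 + o**2 - 5*o)*o)*X - 29 = (o*(-104 + o**2 - 5*o))*X - 29 = X*o*(-104 + o**2 - 5*o) - 29 = -29 + X*o*(-104 + o**2 - 5*o))
1/h(-17, J(M)) = 1/(-29 - 1*(15 + 13/2)*(-17)*(104 - 1*(-17)**2 + 5*(-17))) = 1/(-29 - 1*43/2*(-17)*(104 - 1*289 - 85)) = 1/(-29 - 1*43/2*(-17)*(104 - 289 - 85)) = 1/(-29 - 1*43/2*(-17)*(-270)) = 1/(-29 - 98685) = 1/(-98714) = -1/98714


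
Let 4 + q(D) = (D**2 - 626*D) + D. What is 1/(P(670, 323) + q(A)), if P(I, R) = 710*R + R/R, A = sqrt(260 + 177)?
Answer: 229764/52620792571 + 625*sqrt(437)/52620792571 ≈ 4.6147e-6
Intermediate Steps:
A = sqrt(437) ≈ 20.905
P(I, R) = 1 + 710*R (P(I, R) = 710*R + 1 = 1 + 710*R)
q(D) = -4 + D**2 - 625*D (q(D) = -4 + ((D**2 - 626*D) + D) = -4 + (D**2 - 625*D) = -4 + D**2 - 625*D)
1/(P(670, 323) + q(A)) = 1/((1 + 710*323) + (-4 + (sqrt(437))**2 - 625*sqrt(437))) = 1/((1 + 229330) + (-4 + 437 - 625*sqrt(437))) = 1/(229331 + (433 - 625*sqrt(437))) = 1/(229764 - 625*sqrt(437))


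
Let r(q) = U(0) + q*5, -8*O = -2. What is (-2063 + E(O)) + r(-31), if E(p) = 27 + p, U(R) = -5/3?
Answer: -26309/12 ≈ -2192.4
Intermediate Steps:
O = ¼ (O = -⅛*(-2) = ¼ ≈ 0.25000)
U(R) = -5/3 (U(R) = -5*⅓ = -5/3)
r(q) = -5/3 + 5*q (r(q) = -5/3 + q*5 = -5/3 + 5*q)
(-2063 + E(O)) + r(-31) = (-2063 + (27 + ¼)) + (-5/3 + 5*(-31)) = (-2063 + 109/4) + (-5/3 - 155) = -8143/4 - 470/3 = -26309/12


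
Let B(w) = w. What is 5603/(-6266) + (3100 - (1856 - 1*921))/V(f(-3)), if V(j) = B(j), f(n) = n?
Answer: -1044823/1446 ≈ -722.56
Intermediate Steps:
V(j) = j
5603/(-6266) + (3100 - (1856 - 1*921))/V(f(-3)) = 5603/(-6266) + (3100 - (1856 - 1*921))/(-3) = 5603*(-1/6266) + (3100 - (1856 - 921))*(-⅓) = -431/482 + (3100 - 1*935)*(-⅓) = -431/482 + (3100 - 935)*(-⅓) = -431/482 + 2165*(-⅓) = -431/482 - 2165/3 = -1044823/1446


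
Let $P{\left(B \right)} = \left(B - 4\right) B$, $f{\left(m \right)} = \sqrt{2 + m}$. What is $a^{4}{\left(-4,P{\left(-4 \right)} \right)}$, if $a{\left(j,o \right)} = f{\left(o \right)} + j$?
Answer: $\left(4 - \sqrt{34}\right)^{4} \approx 11.238$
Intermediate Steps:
$P{\left(B \right)} = B \left(-4 + B\right)$ ($P{\left(B \right)} = \left(-4 + B\right) B = B \left(-4 + B\right)$)
$a{\left(j,o \right)} = j + \sqrt{2 + o}$ ($a{\left(j,o \right)} = \sqrt{2 + o} + j = j + \sqrt{2 + o}$)
$a^{4}{\left(-4,P{\left(-4 \right)} \right)} = \left(-4 + \sqrt{2 - 4 \left(-4 - 4\right)}\right)^{4} = \left(-4 + \sqrt{2 - -32}\right)^{4} = \left(-4 + \sqrt{2 + 32}\right)^{4} = \left(-4 + \sqrt{34}\right)^{4}$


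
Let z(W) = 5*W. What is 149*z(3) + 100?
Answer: 2335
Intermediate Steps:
149*z(3) + 100 = 149*(5*3) + 100 = 149*15 + 100 = 2235 + 100 = 2335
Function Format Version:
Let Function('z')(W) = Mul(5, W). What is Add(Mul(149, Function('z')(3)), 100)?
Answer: 2335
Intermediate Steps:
Add(Mul(149, Function('z')(3)), 100) = Add(Mul(149, Mul(5, 3)), 100) = Add(Mul(149, 15), 100) = Add(2235, 100) = 2335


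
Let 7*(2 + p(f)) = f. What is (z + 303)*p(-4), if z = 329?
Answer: -11376/7 ≈ -1625.1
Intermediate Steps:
p(f) = -2 + f/7
(z + 303)*p(-4) = (329 + 303)*(-2 + (⅐)*(-4)) = 632*(-2 - 4/7) = 632*(-18/7) = -11376/7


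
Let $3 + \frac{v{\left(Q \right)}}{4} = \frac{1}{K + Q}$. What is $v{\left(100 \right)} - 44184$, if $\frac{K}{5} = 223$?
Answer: $- \frac{53698136}{1215} \approx -44196.0$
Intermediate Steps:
$K = 1115$ ($K = 5 \cdot 223 = 1115$)
$v{\left(Q \right)} = -12 + \frac{4}{1115 + Q}$
$v{\left(100 \right)} - 44184 = \frac{4 \left(-3344 - 300\right)}{1115 + 100} - 44184 = \frac{4 \left(-3344 - 300\right)}{1215} - 44184 = 4 \cdot \frac{1}{1215} \left(-3644\right) - 44184 = - \frac{14576}{1215} - 44184 = - \frac{53698136}{1215}$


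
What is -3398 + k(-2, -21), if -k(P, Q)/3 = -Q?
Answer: -3461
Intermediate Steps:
k(P, Q) = 3*Q (k(P, Q) = -(-3)*Q = 3*Q)
-3398 + k(-2, -21) = -3398 + 3*(-21) = -3398 - 63 = -3461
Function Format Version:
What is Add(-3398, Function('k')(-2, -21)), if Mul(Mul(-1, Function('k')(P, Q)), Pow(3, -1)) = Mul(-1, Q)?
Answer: -3461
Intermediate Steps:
Function('k')(P, Q) = Mul(3, Q) (Function('k')(P, Q) = Mul(-3, Mul(-1, Q)) = Mul(3, Q))
Add(-3398, Function('k')(-2, -21)) = Add(-3398, Mul(3, -21)) = Add(-3398, -63) = -3461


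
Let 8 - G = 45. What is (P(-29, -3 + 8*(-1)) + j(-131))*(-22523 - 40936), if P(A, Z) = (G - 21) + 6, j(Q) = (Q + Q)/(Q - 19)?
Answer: 79725657/25 ≈ 3.1890e+6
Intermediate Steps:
G = -37 (G = 8 - 1*45 = 8 - 45 = -37)
j(Q) = 2*Q/(-19 + Q) (j(Q) = (2*Q)/(-19 + Q) = 2*Q/(-19 + Q))
P(A, Z) = -52 (P(A, Z) = (-37 - 21) + 6 = -58 + 6 = -52)
(P(-29, -3 + 8*(-1)) + j(-131))*(-22523 - 40936) = (-52 + 2*(-131)/(-19 - 131))*(-22523 - 40936) = (-52 + 2*(-131)/(-150))*(-63459) = (-52 + 2*(-131)*(-1/150))*(-63459) = (-52 + 131/75)*(-63459) = -3769/75*(-63459) = 79725657/25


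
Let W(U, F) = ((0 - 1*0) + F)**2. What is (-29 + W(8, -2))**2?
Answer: 625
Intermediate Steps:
W(U, F) = F**2 (W(U, F) = ((0 + 0) + F)**2 = (0 + F)**2 = F**2)
(-29 + W(8, -2))**2 = (-29 + (-2)**2)**2 = (-29 + 4)**2 = (-25)**2 = 625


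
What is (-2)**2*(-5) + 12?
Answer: -8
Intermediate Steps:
(-2)**2*(-5) + 12 = 4*(-5) + 12 = -20 + 12 = -8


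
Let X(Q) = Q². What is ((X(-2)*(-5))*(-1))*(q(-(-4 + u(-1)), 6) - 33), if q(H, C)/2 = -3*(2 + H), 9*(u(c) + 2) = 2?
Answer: -4780/3 ≈ -1593.3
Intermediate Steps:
u(c) = -16/9 (u(c) = -2 + (⅑)*2 = -2 + 2/9 = -16/9)
q(H, C) = -12 - 6*H (q(H, C) = 2*(-3*(2 + H)) = 2*(-6 - 3*H) = -12 - 6*H)
((X(-2)*(-5))*(-1))*(q(-(-4 + u(-1)), 6) - 33) = (((-2)²*(-5))*(-1))*((-12 - (-6)*(-4 - 16/9)) - 33) = ((4*(-5))*(-1))*((-12 - (-6)*(-52)/9) - 33) = (-20*(-1))*((-12 - 6*52/9) - 33) = 20*((-12 - 104/3) - 33) = 20*(-140/3 - 33) = 20*(-239/3) = -4780/3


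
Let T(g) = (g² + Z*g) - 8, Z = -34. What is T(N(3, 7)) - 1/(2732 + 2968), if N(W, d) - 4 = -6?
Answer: 364799/5700 ≈ 64.000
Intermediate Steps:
N(W, d) = -2 (N(W, d) = 4 - 6 = -2)
T(g) = -8 + g² - 34*g (T(g) = (g² - 34*g) - 8 = -8 + g² - 34*g)
T(N(3, 7)) - 1/(2732 + 2968) = (-8 + (-2)² - 34*(-2)) - 1/(2732 + 2968) = (-8 + 4 + 68) - 1/5700 = 64 - 1*1/5700 = 64 - 1/5700 = 364799/5700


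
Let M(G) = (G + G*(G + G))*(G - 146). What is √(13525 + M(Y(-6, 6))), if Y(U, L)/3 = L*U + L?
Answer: 329*I*√35 ≈ 1946.4*I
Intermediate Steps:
Y(U, L) = 3*L + 3*L*U (Y(U, L) = 3*(L*U + L) = 3*(L + L*U) = 3*L + 3*L*U)
M(G) = (-146 + G)*(G + 2*G²) (M(G) = (G + G*(2*G))*(-146 + G) = (G + 2*G²)*(-146 + G) = (-146 + G)*(G + 2*G²))
√(13525 + M(Y(-6, 6))) = √(13525 + (3*6*(1 - 6))*(-146 - 873*6*(1 - 6) + 2*(3*6*(1 - 6))²)) = √(13525 + (3*6*(-5))*(-146 - 873*6*(-5) + 2*(3*6*(-5))²)) = √(13525 - 90*(-146 - 291*(-90) + 2*(-90)²)) = √(13525 - 90*(-146 + 26190 + 2*8100)) = √(13525 - 90*(-146 + 26190 + 16200)) = √(13525 - 90*42244) = √(13525 - 3801960) = √(-3788435) = 329*I*√35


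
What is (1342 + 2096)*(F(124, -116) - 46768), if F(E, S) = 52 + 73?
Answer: -160358634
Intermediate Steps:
F(E, S) = 125
(1342 + 2096)*(F(124, -116) - 46768) = (1342 + 2096)*(125 - 46768) = 3438*(-46643) = -160358634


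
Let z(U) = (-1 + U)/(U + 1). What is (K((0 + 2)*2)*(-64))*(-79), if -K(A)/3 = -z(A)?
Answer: 45504/5 ≈ 9100.8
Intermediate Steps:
z(U) = (-1 + U)/(1 + U)
K(A) = 3*(-1 + A)/(1 + A) (K(A) = -(-3)*(-1 + A)/(1 + A) = 3*(-1 + A)/(1 + A))
(K((0 + 2)*2)*(-64))*(-79) = ((3*(-1 + (0 + 2)*2)/(1 + (0 + 2)*2))*(-64))*(-79) = ((3*(-1 + 2*2)/(1 + 2*2))*(-64))*(-79) = ((3*(-1 + 4)/(1 + 4))*(-64))*(-79) = ((3*3/5)*(-64))*(-79) = ((3*(1/5)*3)*(-64))*(-79) = ((9/5)*(-64))*(-79) = -576/5*(-79) = 45504/5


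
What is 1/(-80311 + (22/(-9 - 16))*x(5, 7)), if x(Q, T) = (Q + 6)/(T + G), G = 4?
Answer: -25/2007797 ≈ -1.2451e-5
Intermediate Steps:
x(Q, T) = (6 + Q)/(4 + T) (x(Q, T) = (Q + 6)/(T + 4) = (6 + Q)/(4 + T))
1/(-80311 + (22/(-9 - 16))*x(5, 7)) = 1/(-80311 + (22/(-9 - 16))*((6 + 5)/(4 + 7))) = 1/(-80311 + (22/(-25))*(11/11)) = 1/(-80311 + (-1/25*22)*((1/11)*11)) = 1/(-80311 - 22/25*1) = 1/(-80311 - 22/25) = 1/(-2007797/25) = -25/2007797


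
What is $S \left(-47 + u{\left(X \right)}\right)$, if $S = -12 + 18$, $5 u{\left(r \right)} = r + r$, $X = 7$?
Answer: $- \frac{1326}{5} \approx -265.2$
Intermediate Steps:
$u{\left(r \right)} = \frac{2 r}{5}$ ($u{\left(r \right)} = \frac{r + r}{5} = \frac{2 r}{5}$)
$S = 6$
$S \left(-47 + u{\left(X \right)}\right) = 6 \left(-47 + \frac{2}{5} \cdot 7\right) = 6 \left(-47 + \frac{14}{5}\right) = 6 \left(- \frac{221}{5}\right) = - \frac{1326}{5}$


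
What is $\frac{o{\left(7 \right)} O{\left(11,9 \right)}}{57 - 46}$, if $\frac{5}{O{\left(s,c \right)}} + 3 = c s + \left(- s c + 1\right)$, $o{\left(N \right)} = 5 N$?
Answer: $- \frac{175}{22} \approx -7.9545$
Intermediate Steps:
$O{\left(s,c \right)} = - \frac{5}{2}$ ($O{\left(s,c \right)} = \frac{5}{-3 + \left(c s + \left(- s c + 1\right)\right)} = \frac{5}{-3 + \left(c s - \left(-1 + c s\right)\right)} = \frac{5}{-3 + 1} = \frac{5}{-2} = 5 \left(- \frac{1}{2}\right) = - \frac{5}{2}$)
$\frac{o{\left(7 \right)} O{\left(11,9 \right)}}{57 - 46} = \frac{5 \cdot 7 \left(- \frac{5}{2}\right)}{57 - 46} = \frac{35 \left(- \frac{5}{2}\right)}{11} = \left(- \frac{175}{2}\right) \frac{1}{11} = - \frac{175}{22}$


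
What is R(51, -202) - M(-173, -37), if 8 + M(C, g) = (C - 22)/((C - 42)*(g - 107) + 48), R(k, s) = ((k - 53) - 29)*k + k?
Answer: -15731327/10336 ≈ -1522.0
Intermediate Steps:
R(k, s) = k + k*(-82 + k) (R(k, s) = ((-53 + k) - 29)*k + k = (-82 + k)*k + k = k*(-82 + k) + k = k + k*(-82 + k))
M(C, g) = -8 + (-22 + C)/(48 + (-107 + g)*(-42 + C)) (M(C, g) = -8 + (C - 22)/((C - 42)*(g - 107) + 48) = -8 + (-22 + C)/((-42 + C)*(-107 + g) + 48) = -8 + (-22 + C)/((-107 + g)*(-42 + C) + 48) = -8 + (-22 + C)/(48 + (-107 + g)*(-42 + C)))
R(51, -202) - M(-173, -37) = 51*(-81 + 51) - (-36358 + 336*(-37) + 857*(-173) - 8*(-173)*(-37))/(4542 - 107*(-173) - 42*(-37) - 173*(-37)) = 51*(-30) - (-36358 - 12432 - 148261 - 51208)/(4542 + 18511 + 1554 + 6401) = -1530 - (-248259)/31008 = -1530 - 1*(-82753/10336) = -1530 + 82753/10336 = -15731327/10336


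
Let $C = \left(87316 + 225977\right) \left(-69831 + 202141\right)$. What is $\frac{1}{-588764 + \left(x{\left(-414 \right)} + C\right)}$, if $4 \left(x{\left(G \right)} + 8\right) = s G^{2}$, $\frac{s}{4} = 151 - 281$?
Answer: $\frac{1}{41428926578} \approx 2.4138 \cdot 10^{-11}$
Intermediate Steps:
$s = -520$ ($s = 4 \left(151 - 281\right) = 4 \left(-130\right) = -520$)
$x{\left(G \right)} = -8 - 130 G^{2}$ ($x{\left(G \right)} = -8 + \frac{\left(-520\right) G^{2}}{4} = -8 - 130 G^{2}$)
$C = 41451796830$ ($C = 313293 \cdot 132310 = 41451796830$)
$\frac{1}{-588764 + \left(x{\left(-414 \right)} + C\right)} = \frac{1}{-588764 + \left(\left(-8 - 130 \left(-414\right)^{2}\right) + 41451796830\right)} = \frac{1}{-588764 + \left(\left(-8 - 22281480\right) + 41451796830\right)} = \frac{1}{-588764 + \left(-22281488 + 41451796830\right)} = \frac{1}{-588764 + 41429515342} = \frac{1}{41428926578}$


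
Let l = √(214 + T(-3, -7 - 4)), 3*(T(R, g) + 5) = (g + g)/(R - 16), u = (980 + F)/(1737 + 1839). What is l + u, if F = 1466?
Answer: 1223/1788 + √680295/57 ≈ 15.154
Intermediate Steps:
u = 1223/1788 (u = (980 + 1466)/(1737 + 1839) = 2446/3576 = 2446*(1/3576) = 1223/1788 ≈ 0.68400)
T(R, g) = -5 + 2*g/(3*(-16 + R)) (T(R, g) = -5 + ((g + g)/(R - 16))/3 = -5 + ((2*g)/(-16 + R))/3 = -5 + (2*g/(-16 + R))/3 = -5 + 2*g/(3*(-16 + R)))
l = √680295/57 (l = √(214 + (240 - 15*(-3) + 2*(-7 - 4))/(3*(-16 - 3))) = √(214 + (⅓)*(240 + 45 + 2*(-11))/(-19)) = √(214 + (⅓)*(-1/19)*(240 + 45 - 22)) = √(214 + (⅓)*(-1/19)*263) = √(214 - 263/57) = √(11935/57) = √680295/57 ≈ 14.470)
l + u = √680295/57 + 1223/1788 = 1223/1788 + √680295/57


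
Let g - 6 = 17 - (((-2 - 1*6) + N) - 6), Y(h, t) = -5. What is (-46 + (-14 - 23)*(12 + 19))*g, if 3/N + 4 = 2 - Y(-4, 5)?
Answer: -42948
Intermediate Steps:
N = 1 (N = 3/(-4 + (2 - 1*(-5))) = 3/(-4 + (2 + 5)) = 3/(-4 + 7) = 3/3 = 3*(1/3) = 1)
g = 36 (g = 6 + (17 - (((-2 - 1*6) + 1) - 6)) = 6 + (17 - (((-2 - 6) + 1) - 6)) = 6 + (17 - ((-8 + 1) - 6)) = 6 + (17 - (-7 - 6)) = 6 + (17 - 1*(-13)) = 6 + (17 + 13) = 6 + 30 = 36)
(-46 + (-14 - 23)*(12 + 19))*g = (-46 + (-14 - 23)*(12 + 19))*36 = (-46 - 37*31)*36 = (-46 - 1147)*36 = -1193*36 = -42948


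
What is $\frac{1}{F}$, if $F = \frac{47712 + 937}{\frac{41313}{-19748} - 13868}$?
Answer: $- \frac{273906577}{960720452} \approx -0.28511$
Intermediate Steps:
$F = - \frac{960720452}{273906577}$ ($F = \frac{48649}{41313 \left(- \frac{1}{19748}\right) - 13868} = \frac{48649}{- \frac{41313}{19748} - 13868} = \frac{48649}{- \frac{273906577}{19748}} = 48649 \left(- \frac{19748}{273906577}\right) = - \frac{960720452}{273906577} \approx -3.5075$)
$\frac{1}{F} = \frac{1}{- \frac{960720452}{273906577}} = - \frac{273906577}{960720452}$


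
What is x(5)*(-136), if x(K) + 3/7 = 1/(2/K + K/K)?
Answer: -272/7 ≈ -38.857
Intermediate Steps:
x(K) = -3/7 + 1/(1 + 2/K) (x(K) = -3/7 + 1/(2/K + K/K) = -3/7 + 1/(2/K + 1) = -3/7 + 1/(1 + 2/K))
x(5)*(-136) = (2*(-3 + 2*5)/(7*(2 + 5)))*(-136) = ((2/7)*(-3 + 10)/7)*(-136) = ((2/7)*(⅐)*7)*(-136) = (2/7)*(-136) = -272/7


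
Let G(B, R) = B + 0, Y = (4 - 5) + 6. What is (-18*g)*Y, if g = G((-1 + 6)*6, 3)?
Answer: -2700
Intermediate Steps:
Y = 5 (Y = -1 + 6 = 5)
G(B, R) = B
g = 30 (g = (-1 + 6)*6 = 5*6 = 30)
(-18*g)*Y = -18*30*5 = -540*5 = -2700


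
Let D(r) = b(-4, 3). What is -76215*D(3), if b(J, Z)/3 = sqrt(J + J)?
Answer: -457290*I*sqrt(2) ≈ -6.4671e+5*I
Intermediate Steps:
b(J, Z) = 3*sqrt(2)*sqrt(J) (b(J, Z) = 3*sqrt(J + J) = 3*sqrt(2*J) = 3*(sqrt(2)*sqrt(J)) = 3*sqrt(2)*sqrt(J))
D(r) = 6*I*sqrt(2) (D(r) = 3*sqrt(2)*sqrt(-4) = 3*sqrt(2)*(2*I) = 6*I*sqrt(2))
-76215*D(3) = -457290*I*sqrt(2)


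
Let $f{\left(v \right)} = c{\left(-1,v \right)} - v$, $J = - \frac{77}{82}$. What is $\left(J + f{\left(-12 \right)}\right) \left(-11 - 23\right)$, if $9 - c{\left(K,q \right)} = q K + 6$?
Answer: $- \frac{2873}{41} \approx -70.073$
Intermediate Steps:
$c{\left(K,q \right)} = 3 - K q$ ($c{\left(K,q \right)} = 9 - \left(q K + 6\right) = 9 - \left(K q + 6\right) = 9 - \left(6 + K q\right) = 3 - K q$)
$J = - \frac{77}{82}$ ($J = \left(-77\right) \frac{1}{82} = - \frac{77}{82} \approx -0.93902$)
$f{\left(v \right)} = 3$ ($f{\left(v \right)} = \left(3 - - v\right) - v = \left(3 + v\right) - v = 3$)
$\left(J + f{\left(-12 \right)}\right) \left(-11 - 23\right) = \left(- \frac{77}{82} + 3\right) \left(-11 - 23\right) = \frac{169}{82} \left(-34\right) = - \frac{2873}{41}$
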